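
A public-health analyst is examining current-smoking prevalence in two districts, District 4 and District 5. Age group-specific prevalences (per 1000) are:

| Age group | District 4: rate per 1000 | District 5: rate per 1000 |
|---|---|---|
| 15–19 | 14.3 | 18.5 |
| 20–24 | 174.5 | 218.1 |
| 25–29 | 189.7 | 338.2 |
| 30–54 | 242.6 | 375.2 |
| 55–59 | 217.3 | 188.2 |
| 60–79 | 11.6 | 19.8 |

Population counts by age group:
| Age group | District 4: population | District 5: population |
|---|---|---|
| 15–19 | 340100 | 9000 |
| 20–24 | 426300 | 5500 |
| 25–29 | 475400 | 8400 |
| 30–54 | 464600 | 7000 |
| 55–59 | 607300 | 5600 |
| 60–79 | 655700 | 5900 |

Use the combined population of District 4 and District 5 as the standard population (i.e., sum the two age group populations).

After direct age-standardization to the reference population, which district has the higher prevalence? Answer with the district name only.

Combined standard total = 3010800; weights = 0.1159, 0.1434, 0.1607, 0.1566, 0.2036, 0.2197.
District 4: 0.1159×14.3 + 0.1434×174.5 + 0.1607×189.7 + 0.1566×242.6 + 0.2036×217.3 + 0.2197×11.6 = 141.9510 per 1000.
District 5: 0.1159×18.5 + 0.1434×218.1 + 0.1607×338.2 + 0.1566×375.2 + 0.2036×188.2 + 0.2197×19.8 = 189.2012 per 1000.

District 5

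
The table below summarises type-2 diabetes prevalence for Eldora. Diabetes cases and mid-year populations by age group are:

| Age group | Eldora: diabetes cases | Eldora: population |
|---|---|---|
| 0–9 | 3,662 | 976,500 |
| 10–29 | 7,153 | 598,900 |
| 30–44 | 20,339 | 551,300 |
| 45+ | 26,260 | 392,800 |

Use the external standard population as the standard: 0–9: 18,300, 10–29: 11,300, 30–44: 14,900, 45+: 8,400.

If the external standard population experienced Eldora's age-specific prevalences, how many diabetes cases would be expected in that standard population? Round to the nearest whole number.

1315

Age-specific rates per 1,000 for Eldora: 3.750, 11.944, 36.893, 66.853.
Expected diabetes cases = Σ (standard pop × age-specific rate ÷ 1,000)
= 18,300×3.750/1,000 + 11,300×11.944/1,000 + 14,900×36.893/1,000 + 8,400×66.853/1,000
= 68.63 + 134.96 + 549.70 + 561.57 = 1314.86.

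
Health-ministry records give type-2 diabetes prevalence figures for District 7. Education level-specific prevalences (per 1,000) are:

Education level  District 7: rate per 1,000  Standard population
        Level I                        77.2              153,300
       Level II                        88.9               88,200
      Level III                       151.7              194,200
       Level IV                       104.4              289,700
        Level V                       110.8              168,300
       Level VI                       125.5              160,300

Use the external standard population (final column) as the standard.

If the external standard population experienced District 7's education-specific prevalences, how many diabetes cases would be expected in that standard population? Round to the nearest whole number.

118146

Expected diabetes cases = Σ (standard pop × education-specific rate ÷ 1,000)
= 153,300×77.2/1,000 + 88,200×88.9/1,000 + 194,200×151.7/1,000 + 289,700×104.4/1,000 + 168,300×110.8/1,000 + 160,300×125.5/1,000
= 11834.76 + 7840.98 + 29460.14 + 30244.68 + 18647.64 + 20117.65 = 118145.85.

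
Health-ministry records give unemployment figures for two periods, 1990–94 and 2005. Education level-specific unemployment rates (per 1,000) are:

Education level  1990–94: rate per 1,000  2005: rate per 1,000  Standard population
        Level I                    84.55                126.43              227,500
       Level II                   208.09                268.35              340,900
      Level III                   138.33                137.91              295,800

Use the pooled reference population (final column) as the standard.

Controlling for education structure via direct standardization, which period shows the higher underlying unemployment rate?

2005

Standard total = 864,200; weights = 0.2632, 0.3945, 0.3423.
1990–94: 0.2632×84.55 + 0.3945×208.09 + 0.3423×138.33 = 151.6906 per 1,000.
2005: 0.2632×126.43 + 0.3945×268.35 + 0.3423×137.91 = 186.3424 per 1,000.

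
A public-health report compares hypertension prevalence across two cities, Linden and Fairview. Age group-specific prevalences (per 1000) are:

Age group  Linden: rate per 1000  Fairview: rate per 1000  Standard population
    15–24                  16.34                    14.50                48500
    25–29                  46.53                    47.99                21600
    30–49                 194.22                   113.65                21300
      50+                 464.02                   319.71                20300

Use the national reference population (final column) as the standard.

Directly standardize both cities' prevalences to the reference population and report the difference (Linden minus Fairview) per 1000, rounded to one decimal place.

Standard total = 111700; weights = 0.4342, 0.1934, 0.1907, 0.1817.
Linden: 0.4342×16.34 + 0.1934×46.53 + 0.1907×194.22 + 0.1817×464.02 = 137.4577 per 1000.
Fairview: 0.4342×14.50 + 0.1934×47.99 + 0.1907×113.65 + 0.1817×319.71 = 95.3509 per 1000.
Difference = 137.4577 − 95.3509 = 42.1069.

42.1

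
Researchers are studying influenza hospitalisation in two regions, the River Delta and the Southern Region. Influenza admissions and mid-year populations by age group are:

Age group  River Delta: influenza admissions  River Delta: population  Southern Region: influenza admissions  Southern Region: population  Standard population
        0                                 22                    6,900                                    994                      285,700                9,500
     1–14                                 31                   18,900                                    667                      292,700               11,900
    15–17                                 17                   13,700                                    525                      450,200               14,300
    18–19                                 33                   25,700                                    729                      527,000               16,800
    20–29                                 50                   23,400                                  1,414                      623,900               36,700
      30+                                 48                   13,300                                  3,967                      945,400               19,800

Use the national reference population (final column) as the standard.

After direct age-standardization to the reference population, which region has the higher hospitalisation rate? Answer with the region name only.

Southern Region

Age-specific rates per 100,000 for the River Delta: 318.84, 164.02, 124.09, 128.40, 213.68, 360.90.
For the Southern Region: 347.92, 227.88, 116.61, 138.33, 226.64, 419.61.
Standard total = 109,000; weights = 0.0872, 0.1092, 0.1312, 0.1541, 0.3367, 0.1817.
The River Delta: 0.0872×318.84 + 0.1092×164.02 + 0.1312×124.09 + 0.1541×128.40 + 0.3367×213.68 + 0.1817×360.90 = 219.2682 per 100,000.
The Southern Region: 0.0872×347.92 + 0.1092×227.88 + 0.1312×116.61 + 0.1541×138.33 + 0.3367×226.64 + 0.1817×419.61 = 244.3527 per 100,000.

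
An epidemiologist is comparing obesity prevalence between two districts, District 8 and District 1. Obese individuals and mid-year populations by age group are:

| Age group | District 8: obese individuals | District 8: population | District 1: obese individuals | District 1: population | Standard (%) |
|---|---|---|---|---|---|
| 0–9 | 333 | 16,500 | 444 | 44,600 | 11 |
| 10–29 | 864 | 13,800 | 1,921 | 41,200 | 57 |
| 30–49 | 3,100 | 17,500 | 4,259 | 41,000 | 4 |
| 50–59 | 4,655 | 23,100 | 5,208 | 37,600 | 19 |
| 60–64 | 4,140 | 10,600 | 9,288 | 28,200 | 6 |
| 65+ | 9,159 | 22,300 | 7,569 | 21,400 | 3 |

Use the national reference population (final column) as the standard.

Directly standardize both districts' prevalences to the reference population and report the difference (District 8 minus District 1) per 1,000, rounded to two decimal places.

30.52

Age-specific rates per 1,000 for District 8: 20.182, 62.609, 177.143, 201.515, 390.566, 410.717.
For District 1: 9.955, 46.626, 103.878, 138.511, 329.362, 353.692.
Standard weights: 0.11, 0.57, 0.04, 0.19, 0.06, 0.03.
District 8: 0.1100×20.182 + 0.5700×62.609 + 0.0400×177.143 + 0.1900×201.515 + 0.0600×390.566 + 0.0300×410.717 = 119.0360 per 1,000.
District 1: 0.1100×9.955 + 0.5700×46.626 + 0.0400×103.878 + 0.1900×138.511 + 0.0600×329.362 + 0.0300×353.692 = 88.5166 per 1,000.
Difference = 119.0360 − 88.5166 = 30.5194.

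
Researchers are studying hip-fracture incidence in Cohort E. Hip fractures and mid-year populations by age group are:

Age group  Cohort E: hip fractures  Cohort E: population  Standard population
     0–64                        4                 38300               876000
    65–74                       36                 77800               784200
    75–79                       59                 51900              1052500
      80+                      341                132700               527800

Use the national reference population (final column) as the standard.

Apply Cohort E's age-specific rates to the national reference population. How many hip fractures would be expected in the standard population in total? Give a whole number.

3007

Age-specific rates per 100000 for Cohort E: 10.44, 46.27, 113.68, 256.97.
Expected hip fractures = Σ (standard pop × age-specific rate ÷ 100000)
= 876000×10.44/100000 + 784200×46.27/100000 + 1052500×113.68/100000 + 527800×256.97/100000
= 91.49 + 362.87 + 1196.48 + 1356.29 = 3007.13.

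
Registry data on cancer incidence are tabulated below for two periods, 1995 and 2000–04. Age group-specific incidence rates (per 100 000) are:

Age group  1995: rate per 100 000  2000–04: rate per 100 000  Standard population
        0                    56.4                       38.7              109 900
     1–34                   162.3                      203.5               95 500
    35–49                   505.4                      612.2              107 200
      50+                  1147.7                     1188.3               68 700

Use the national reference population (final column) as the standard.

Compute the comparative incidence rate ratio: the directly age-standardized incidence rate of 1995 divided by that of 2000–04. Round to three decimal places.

Standard total = 381 300; weights = 0.2882, 0.2505, 0.2811, 0.1802.
1995: 0.2882×56.4 + 0.2505×162.3 + 0.2811×505.4 + 0.1802×1147.7 = 405.7799 per 100 000.
2000–04: 0.2882×38.7 + 0.2505×203.5 + 0.2811×612.2 + 0.1802×1188.3 = 448.3384 per 100 000.
Ratio = 405.7799 ÷ 448.3384 = 0.90508.

0.905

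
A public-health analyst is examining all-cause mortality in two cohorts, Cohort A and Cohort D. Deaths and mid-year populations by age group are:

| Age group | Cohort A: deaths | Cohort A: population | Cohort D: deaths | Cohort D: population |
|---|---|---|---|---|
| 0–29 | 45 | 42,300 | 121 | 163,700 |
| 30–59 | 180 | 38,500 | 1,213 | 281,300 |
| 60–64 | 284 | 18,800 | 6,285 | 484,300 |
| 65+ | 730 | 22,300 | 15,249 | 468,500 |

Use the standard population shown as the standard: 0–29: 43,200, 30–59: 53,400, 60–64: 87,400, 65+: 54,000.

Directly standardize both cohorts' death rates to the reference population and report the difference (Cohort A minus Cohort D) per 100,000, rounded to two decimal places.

96.46

Age-specific rates per 100,000 for Cohort A: 106.38, 467.53, 1510.64, 3273.54.
For Cohort D: 73.92, 431.21, 1297.75, 3254.86.
Standard total = 238,000; weights = 0.1815, 0.2244, 0.3672, 0.2269.
Cohort A: 0.1815×106.38 + 0.2244×467.53 + 0.3672×1510.64 + 0.2269×3273.54 = 1421.6936 per 100,000.
Cohort D: 0.1815×73.92 + 0.2244×431.21 + 0.3672×1297.75 + 0.2269×3254.86 = 1325.2328 per 100,000.
Difference = 1421.6936 − 1325.2328 = 96.4608.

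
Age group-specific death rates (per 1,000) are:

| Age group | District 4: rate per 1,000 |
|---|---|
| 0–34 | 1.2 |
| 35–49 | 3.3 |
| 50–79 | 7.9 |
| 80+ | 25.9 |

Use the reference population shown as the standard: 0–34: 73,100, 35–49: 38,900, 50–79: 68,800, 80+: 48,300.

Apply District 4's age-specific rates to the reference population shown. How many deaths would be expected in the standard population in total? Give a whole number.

Expected deaths = Σ (standard pop × age-specific rate ÷ 1,000)
= 73,100×1.2/1,000 + 38,900×3.3/1,000 + 68,800×7.9/1,000 + 48,300×25.9/1,000
= 87.72 + 128.37 + 543.52 + 1250.97 = 2010.58.

2011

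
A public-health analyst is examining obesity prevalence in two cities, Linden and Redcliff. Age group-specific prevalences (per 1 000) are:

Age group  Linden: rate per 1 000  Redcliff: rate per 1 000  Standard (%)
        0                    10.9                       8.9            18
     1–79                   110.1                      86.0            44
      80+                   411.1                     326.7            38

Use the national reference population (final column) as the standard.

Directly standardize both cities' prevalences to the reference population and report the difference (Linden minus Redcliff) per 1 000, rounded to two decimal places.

43.04

Standard weights: 0.18, 0.44, 0.38.
Linden: 0.1800×10.9 + 0.4400×110.1 + 0.3800×411.1 = 206.6240 per 1 000.
Redcliff: 0.1800×8.9 + 0.4400×86.0 + 0.3800×326.7 = 163.5880 per 1 000.
Difference = 206.6240 − 163.5880 = 43.0360.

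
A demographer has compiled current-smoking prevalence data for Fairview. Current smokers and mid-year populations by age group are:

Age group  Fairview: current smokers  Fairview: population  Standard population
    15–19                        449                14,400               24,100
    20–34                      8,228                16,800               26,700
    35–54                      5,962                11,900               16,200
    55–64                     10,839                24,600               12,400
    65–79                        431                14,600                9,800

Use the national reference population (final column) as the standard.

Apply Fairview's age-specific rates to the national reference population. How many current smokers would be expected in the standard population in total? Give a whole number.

Age-specific rates per 1,000 for Fairview: 31.181, 489.762, 501.008, 440.610, 29.521.
Expected current smokers = Σ (standard pop × age-specific rate ÷ 1,000)
= 24,100×31.181/1,000 + 26,700×489.762/1,000 + 16,200×501.008/1,000 + 12,400×440.610/1,000 + 9,800×29.521/1,000
= 751.45 + 13076.64 + 8116.34 + 5463.56 + 289.30 = 27697.29.

27697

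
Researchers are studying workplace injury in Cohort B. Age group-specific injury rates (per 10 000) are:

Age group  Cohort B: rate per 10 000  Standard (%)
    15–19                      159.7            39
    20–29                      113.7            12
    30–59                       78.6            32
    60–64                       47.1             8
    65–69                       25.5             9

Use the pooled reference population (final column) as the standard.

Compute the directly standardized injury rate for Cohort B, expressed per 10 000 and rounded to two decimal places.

Standard weights: 0.39, 0.12, 0.32, 0.08, 0.09.
Standardized rate: 0.3900×159.7 + 0.1200×113.7 + 0.3200×78.6 + 0.0800×47.1 + 0.0900×25.5 = 107.1420 per 10 000.

107.14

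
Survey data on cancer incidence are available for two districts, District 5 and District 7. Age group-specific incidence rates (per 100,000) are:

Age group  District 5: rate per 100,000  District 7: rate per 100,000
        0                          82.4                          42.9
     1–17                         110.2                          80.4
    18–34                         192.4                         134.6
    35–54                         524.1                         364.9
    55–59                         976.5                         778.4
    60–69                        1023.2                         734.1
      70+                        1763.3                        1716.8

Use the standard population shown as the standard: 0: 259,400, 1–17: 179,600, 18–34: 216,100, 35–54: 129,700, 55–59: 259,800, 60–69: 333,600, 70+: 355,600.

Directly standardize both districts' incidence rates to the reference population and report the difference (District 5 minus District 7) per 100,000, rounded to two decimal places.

Standard total = 1,733,800; weights = 0.1496, 0.1036, 0.1246, 0.0748, 0.1498, 0.1924, 0.2051.
District 5: 0.1496×82.4 + 0.1036×110.2 + 0.1246×192.4 + 0.0748×524.1 + 0.1498×976.5 + 0.1924×1023.2 + 0.2051×1763.3 = 791.7774 per 100,000.
District 7: 0.1496×42.9 + 0.1036×80.4 + 0.1246×134.6 + 0.0748×364.9 + 0.1498×778.4 + 0.1924×734.1 + 0.2051×1716.8 = 668.8204 per 100,000.
Difference = 791.7774 − 668.8204 = 122.9569.

122.96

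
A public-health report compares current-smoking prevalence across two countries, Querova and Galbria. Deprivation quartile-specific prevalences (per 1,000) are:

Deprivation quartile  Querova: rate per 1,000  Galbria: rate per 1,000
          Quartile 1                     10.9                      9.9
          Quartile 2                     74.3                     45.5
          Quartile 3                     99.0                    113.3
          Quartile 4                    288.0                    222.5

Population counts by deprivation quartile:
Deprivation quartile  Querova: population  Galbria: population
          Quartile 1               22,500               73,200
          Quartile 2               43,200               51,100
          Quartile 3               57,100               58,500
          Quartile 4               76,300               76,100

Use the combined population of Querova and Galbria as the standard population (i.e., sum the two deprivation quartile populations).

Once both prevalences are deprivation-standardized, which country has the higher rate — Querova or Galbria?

Combined standard total = 458,000; weights = 0.2090, 0.2059, 0.2524, 0.3328.
Querova: 0.2090×10.9 + 0.2059×74.3 + 0.2524×99.0 + 0.3328×288.0 = 138.3957 per 1,000.
Galbria: 0.2090×9.9 + 0.2059×45.5 + 0.2524×113.3 + 0.3328×222.5 = 114.0711 per 1,000.

Querova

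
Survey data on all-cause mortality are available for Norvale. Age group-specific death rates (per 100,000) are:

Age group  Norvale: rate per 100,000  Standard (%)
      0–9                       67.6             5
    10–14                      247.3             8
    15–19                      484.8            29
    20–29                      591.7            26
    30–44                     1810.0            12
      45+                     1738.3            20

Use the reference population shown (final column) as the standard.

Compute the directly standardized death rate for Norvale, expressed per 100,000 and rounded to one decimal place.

882.5

Standard weights: 0.05, 0.08, 0.29, 0.26, 0.12, 0.20.
Standardized rate: 0.0500×67.6 + 0.0800×247.3 + 0.2900×484.8 + 0.2600×591.7 + 0.1200×1810.0 + 0.2000×1738.3 = 882.4580 per 100,000.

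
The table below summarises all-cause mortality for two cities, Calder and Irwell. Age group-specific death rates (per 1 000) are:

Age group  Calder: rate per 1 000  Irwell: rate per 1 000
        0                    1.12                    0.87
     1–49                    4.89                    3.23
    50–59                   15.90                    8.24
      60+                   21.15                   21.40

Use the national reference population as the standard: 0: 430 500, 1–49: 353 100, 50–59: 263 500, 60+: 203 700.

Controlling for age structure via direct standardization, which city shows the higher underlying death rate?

Standard total = 1 250 800; weights = 0.3442, 0.2823, 0.2107, 0.1629.
Calder: 0.3442×1.12 + 0.2823×4.89 + 0.2107×15.90 + 0.1629×21.15 = 8.5599 per 1 000.
Irwell: 0.3442×0.87 + 0.2823×3.23 + 0.2107×8.24 + 0.1629×21.40 = 6.4323 per 1 000.

Calder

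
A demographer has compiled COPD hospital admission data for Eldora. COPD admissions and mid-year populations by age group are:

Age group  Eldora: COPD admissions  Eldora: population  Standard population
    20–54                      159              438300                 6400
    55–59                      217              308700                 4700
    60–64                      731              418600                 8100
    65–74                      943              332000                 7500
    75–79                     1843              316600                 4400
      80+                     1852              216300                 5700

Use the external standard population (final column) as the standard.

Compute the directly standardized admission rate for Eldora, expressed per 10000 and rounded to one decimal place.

Age-specific rates per 10000 for Eldora: 3.63, 7.03, 17.46, 28.40, 58.21, 85.62.
Standard total = 36800; weights = 0.1739, 0.1277, 0.2201, 0.2038, 0.1196, 0.1549.
Standardized rate: 0.1739×3.63 + 0.1277×7.03 + 0.2201×17.46 + 0.2038×28.40 + 0.1196×58.21 + 0.1549×85.62 = 31.3835 per 10000.

31.4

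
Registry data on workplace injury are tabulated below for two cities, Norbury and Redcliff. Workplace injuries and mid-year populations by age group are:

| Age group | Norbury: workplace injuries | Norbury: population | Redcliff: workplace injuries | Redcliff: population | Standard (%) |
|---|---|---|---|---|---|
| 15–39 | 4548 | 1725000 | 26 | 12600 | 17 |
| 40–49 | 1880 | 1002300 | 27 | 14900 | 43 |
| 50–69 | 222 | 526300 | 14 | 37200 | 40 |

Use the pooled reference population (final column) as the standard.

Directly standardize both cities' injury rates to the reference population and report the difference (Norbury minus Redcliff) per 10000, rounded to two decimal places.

Age-specific rates per 10000 for Norbury: 26.37, 18.76, 4.22.
For Redcliff: 20.63, 18.12, 3.76.
Standard weights: 0.17, 0.43, 0.40.
Norbury: 0.1700×26.37 + 0.4300×18.76 + 0.4000×4.22 = 14.2348 per 10000.
Redcliff: 0.1700×20.63 + 0.4300×18.12 + 0.4000×3.76 = 12.8053 per 10000.
Difference = 14.2348 − 12.8053 = 1.4295.

1.43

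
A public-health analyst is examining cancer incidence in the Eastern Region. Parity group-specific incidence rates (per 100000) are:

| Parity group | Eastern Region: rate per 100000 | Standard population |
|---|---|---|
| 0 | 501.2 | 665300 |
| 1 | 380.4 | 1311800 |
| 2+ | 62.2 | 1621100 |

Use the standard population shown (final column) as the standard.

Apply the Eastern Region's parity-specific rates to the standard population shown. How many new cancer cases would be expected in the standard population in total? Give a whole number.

Expected new cancer cases = Σ (standard pop × parity-specific rate ÷ 100000)
= 665300×501.2/100000 + 1311800×380.4/100000 + 1621100×62.2/100000
= 3334.48 + 4990.09 + 1008.32 = 9332.89.

9333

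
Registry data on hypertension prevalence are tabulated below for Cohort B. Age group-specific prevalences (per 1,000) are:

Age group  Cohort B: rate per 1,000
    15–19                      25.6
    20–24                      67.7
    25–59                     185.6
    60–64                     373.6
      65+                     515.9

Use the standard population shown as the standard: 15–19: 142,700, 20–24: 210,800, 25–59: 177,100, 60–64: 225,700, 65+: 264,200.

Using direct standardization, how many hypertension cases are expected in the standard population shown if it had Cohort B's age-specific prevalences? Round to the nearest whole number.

271416

Expected hypertension cases = Σ (standard pop × age-specific rate ÷ 1,000)
= 142,700×25.6/1,000 + 210,800×67.7/1,000 + 177,100×185.6/1,000 + 225,700×373.6/1,000 + 264,200×515.9/1,000
= 3653.12 + 14271.16 + 32869.76 + 84321.52 + 136300.78 = 271416.34.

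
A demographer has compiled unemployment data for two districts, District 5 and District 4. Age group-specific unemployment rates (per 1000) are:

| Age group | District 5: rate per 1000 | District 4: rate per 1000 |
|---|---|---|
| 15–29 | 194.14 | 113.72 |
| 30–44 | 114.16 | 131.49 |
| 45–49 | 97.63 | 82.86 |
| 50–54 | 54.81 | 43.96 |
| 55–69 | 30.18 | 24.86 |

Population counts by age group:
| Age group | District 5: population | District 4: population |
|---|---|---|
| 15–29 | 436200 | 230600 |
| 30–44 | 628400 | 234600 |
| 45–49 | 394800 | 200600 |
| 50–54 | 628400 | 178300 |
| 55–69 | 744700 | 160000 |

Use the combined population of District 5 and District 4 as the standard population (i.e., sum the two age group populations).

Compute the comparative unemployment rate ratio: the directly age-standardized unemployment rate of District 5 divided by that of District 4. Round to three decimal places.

1.206

Combined standard total = 3836600; weights = 0.1738, 0.2249, 0.1552, 0.2103, 0.2358.
District 5: 0.1738×194.14 + 0.2249×114.16 + 0.1552×97.63 + 0.2103×54.81 + 0.2358×30.18 = 93.2129 per 1000.
District 4: 0.1738×113.72 + 0.2249×131.49 + 0.1552×82.86 + 0.2103×43.96 + 0.2358×24.86 = 77.3061 per 1000.
Ratio = 93.2129 ÷ 77.3061 = 1.20576.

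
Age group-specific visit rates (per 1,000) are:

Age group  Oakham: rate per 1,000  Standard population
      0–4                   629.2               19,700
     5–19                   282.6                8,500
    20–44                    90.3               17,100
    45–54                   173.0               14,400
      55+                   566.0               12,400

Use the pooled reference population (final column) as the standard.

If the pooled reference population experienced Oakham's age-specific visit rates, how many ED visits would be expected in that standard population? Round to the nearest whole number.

25851

Expected ED visits = Σ (standard pop × age-specific rate ÷ 1,000)
= 19,700×629.2/1,000 + 8,500×282.6/1,000 + 17,100×90.3/1,000 + 14,400×173.0/1,000 + 12,400×566.0/1,000
= 12395.24 + 2402.10 + 1544.13 + 2491.20 + 7018.40 = 25851.07.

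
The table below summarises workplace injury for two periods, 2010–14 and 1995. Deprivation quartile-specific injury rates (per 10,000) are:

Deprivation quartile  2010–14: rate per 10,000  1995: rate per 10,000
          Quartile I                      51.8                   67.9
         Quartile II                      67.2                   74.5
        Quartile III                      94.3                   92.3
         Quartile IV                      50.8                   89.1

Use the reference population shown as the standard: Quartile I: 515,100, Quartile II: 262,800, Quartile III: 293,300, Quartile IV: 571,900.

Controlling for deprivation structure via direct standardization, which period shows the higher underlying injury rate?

1995

Standard total = 1,643,100; weights = 0.3135, 0.1599, 0.1785, 0.3481.
2010–14: 0.3135×51.8 + 0.1599×67.2 + 0.1785×94.3 + 0.3481×50.8 = 61.5015 per 10,000.
1995: 0.3135×67.9 + 0.1599×74.5 + 0.1785×92.3 + 0.3481×89.1 = 80.6900 per 10,000.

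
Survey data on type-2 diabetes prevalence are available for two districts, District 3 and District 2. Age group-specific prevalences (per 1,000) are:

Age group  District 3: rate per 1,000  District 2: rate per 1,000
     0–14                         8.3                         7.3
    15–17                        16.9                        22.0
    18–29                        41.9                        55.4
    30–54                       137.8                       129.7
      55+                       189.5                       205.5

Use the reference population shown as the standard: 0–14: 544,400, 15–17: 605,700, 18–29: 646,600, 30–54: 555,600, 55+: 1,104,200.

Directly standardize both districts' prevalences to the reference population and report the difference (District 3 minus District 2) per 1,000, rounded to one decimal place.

Standard total = 3,456,500; weights = 0.1575, 0.1752, 0.1871, 0.1607, 0.3195.
District 3: 0.1575×8.3 + 0.1752×16.9 + 0.1871×41.9 + 0.1607×137.8 + 0.3195×189.5 = 94.7939 per 1,000.
District 2: 0.1575×7.3 + 0.1752×22.0 + 0.1871×55.4 + 0.1607×129.7 + 0.3195×205.5 = 101.8648 per 1,000.
Difference = 94.7939 − 101.8648 = -7.0709.

-7.1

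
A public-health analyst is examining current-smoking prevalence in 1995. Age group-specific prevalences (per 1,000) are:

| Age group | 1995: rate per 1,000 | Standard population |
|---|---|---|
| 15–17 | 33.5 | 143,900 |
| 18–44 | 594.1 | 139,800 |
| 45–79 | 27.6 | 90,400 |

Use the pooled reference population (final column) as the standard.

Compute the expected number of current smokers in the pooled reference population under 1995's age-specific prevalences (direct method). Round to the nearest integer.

90371

Expected current smokers = Σ (standard pop × age-specific rate ÷ 1,000)
= 143,900×33.5/1,000 + 139,800×594.1/1,000 + 90,400×27.6/1,000
= 4820.65 + 83055.18 + 2495.04 = 90370.87.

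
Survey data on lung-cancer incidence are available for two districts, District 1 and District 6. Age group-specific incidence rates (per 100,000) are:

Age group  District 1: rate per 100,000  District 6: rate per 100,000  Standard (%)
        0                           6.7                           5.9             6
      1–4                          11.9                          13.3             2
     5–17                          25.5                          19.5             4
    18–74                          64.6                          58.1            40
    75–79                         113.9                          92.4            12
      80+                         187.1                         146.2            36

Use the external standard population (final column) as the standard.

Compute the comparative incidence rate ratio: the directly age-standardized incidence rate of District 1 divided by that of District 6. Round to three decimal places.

1.228

Standard weights: 0.06, 0.02, 0.04, 0.40, 0.12, 0.36.
District 1: 0.0600×6.7 + 0.0200×11.9 + 0.0400×25.5 + 0.4000×64.6 + 0.1200×113.9 + 0.3600×187.1 = 108.5240 per 100,000.
District 6: 0.0600×5.9 + 0.0200×13.3 + 0.0400×19.5 + 0.4000×58.1 + 0.1200×92.4 + 0.3600×146.2 = 88.3600 per 100,000.
Ratio = 108.5240 ÷ 88.3600 = 1.22820.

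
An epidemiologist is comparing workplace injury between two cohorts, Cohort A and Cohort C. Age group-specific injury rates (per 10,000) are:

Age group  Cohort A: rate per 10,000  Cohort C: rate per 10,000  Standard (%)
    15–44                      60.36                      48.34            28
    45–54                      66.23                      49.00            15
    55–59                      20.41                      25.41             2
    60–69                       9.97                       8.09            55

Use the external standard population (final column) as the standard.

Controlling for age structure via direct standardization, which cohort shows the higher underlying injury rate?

Standard weights: 0.28, 0.15, 0.02, 0.55.
Cohort A: 0.2800×60.36 + 0.1500×66.23 + 0.0200×20.41 + 0.5500×9.97 = 32.7270 per 10,000.
Cohort C: 0.2800×48.34 + 0.1500×49.00 + 0.0200×25.41 + 0.5500×8.09 = 25.8429 per 10,000.

Cohort A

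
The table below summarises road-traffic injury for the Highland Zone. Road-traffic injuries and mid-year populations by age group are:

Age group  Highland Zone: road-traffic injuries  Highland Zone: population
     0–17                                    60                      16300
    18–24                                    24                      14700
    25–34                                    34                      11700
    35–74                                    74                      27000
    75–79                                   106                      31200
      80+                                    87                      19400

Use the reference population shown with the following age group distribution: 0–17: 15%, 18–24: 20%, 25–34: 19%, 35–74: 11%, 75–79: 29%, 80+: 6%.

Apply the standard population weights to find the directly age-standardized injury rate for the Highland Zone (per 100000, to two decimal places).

298.66

Age-specific rates per 100000 for the Highland Zone: 368.10, 163.27, 290.60, 274.07, 339.74, 448.45.
Standard weights: 0.15, 0.20, 0.19, 0.11, 0.29, 0.06.
Standardized rate: 0.1500×368.10 + 0.2000×163.27 + 0.1900×290.60 + 0.1100×274.07 + 0.2900×339.74 + 0.0600×448.45 = 298.6625 per 100000.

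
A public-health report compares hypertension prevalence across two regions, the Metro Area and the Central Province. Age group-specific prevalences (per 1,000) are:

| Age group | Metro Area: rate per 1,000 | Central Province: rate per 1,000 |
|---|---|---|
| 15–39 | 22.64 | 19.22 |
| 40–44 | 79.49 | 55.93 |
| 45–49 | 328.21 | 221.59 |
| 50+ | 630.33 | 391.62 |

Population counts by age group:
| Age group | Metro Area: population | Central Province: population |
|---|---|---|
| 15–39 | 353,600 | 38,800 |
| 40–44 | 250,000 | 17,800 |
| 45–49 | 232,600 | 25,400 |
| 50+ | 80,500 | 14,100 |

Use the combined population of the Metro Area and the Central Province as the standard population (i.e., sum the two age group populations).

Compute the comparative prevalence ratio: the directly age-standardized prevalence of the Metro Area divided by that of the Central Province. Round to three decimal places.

1.495

Combined standard total = 1,012,800; weights = 0.3874, 0.2644, 0.2547, 0.0934.
The Metro Area: 0.3874×22.64 + 0.2644×79.49 + 0.2547×328.21 + 0.0934×630.33 = 172.2737 per 1,000.
The Central Province: 0.3874×19.22 + 0.2644×55.93 + 0.2547×221.59 + 0.0934×391.62 = 115.2621 per 1,000.
Ratio = 172.2737 ÷ 115.2621 = 1.49463.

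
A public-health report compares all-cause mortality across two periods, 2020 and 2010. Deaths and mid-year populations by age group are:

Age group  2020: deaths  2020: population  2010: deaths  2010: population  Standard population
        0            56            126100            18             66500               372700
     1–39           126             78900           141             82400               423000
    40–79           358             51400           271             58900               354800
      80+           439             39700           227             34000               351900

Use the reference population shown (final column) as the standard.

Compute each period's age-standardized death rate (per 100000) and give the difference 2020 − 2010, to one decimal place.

159.5

Age-specific rates per 100000 for 2020: 44.41, 159.70, 696.50, 1105.79.
For 2010: 27.07, 171.12, 460.10, 667.65.
Standard total = 1502400; weights = 0.2481, 0.2815, 0.2362, 0.2342.
2020: 0.2481×44.41 + 0.2815×159.70 + 0.2362×696.50 + 0.2342×1105.79 = 479.4654 per 100000.
2010: 0.2481×27.07 + 0.2815×171.12 + 0.2362×460.10 + 0.2342×667.65 = 319.9278 per 100000.
Difference = 479.4654 − 319.9278 = 159.5376.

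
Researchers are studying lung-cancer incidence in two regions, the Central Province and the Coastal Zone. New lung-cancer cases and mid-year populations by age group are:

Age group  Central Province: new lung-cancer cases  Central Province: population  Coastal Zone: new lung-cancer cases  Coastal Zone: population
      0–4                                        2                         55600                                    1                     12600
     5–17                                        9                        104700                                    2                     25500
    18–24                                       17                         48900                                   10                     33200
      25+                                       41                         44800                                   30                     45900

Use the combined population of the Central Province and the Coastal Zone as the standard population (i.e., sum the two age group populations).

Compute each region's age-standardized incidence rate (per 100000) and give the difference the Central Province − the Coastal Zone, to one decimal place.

6.9

Age-specific rates per 100000 for the Central Province: 3.60, 8.60, 34.76, 91.52.
For the Coastal Zone: 7.94, 7.84, 30.12, 65.36.
Combined standard total = 371200; weights = 0.1837, 0.3508, 0.2212, 0.2443.
The Central Province: 0.1837×3.60 + 0.3508×8.60 + 0.2212×34.76 + 0.2443×91.52 = 33.7268 per 100000.
The Coastal Zone: 0.1837×7.94 + 0.3508×7.84 + 0.2212×30.12 + 0.2443×65.36 = 26.8412 per 100000.
Difference = 33.7268 − 26.8412 = 6.8856.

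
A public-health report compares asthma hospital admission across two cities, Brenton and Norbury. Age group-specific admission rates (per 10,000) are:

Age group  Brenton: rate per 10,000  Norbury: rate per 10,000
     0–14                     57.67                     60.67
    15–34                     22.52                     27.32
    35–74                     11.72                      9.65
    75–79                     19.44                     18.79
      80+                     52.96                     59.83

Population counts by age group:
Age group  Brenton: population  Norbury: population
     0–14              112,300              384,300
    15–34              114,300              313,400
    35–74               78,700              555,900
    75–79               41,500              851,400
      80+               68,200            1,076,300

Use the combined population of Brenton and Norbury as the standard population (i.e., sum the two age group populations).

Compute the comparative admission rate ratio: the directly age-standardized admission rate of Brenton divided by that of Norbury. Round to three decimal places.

Combined standard total = 3,596,300; weights = 0.1381, 0.1189, 0.1765, 0.2483, 0.3182.
Brenton: 0.1381×57.67 + 0.1189×22.52 + 0.1765×11.72 + 0.2483×19.44 + 0.3182×52.96 = 34.3906 per 10,000.
Norbury: 0.1381×60.67 + 0.1189×27.32 + 0.1765×9.65 + 0.2483×18.79 + 0.3182×59.83 = 37.0354 per 10,000.
Ratio = 34.3906 ÷ 37.0354 = 0.92859.

0.929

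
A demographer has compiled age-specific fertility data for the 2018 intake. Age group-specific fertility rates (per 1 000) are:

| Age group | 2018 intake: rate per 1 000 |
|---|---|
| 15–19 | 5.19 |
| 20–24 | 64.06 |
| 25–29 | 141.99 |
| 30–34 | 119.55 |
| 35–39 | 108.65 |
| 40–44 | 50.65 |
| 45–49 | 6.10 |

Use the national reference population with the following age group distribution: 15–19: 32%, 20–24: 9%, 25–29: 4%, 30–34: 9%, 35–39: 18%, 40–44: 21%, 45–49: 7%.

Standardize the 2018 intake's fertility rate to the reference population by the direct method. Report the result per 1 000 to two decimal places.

Standard weights: 0.32, 0.09, 0.04, 0.09, 0.18, 0.21, 0.07.
Standardized rate: 0.3200×5.19 + 0.0900×64.06 + 0.0400×141.99 + 0.0900×119.55 + 0.1800×108.65 + 0.2100×50.65 + 0.0700×6.10 = 54.4858 per 1 000.

54.49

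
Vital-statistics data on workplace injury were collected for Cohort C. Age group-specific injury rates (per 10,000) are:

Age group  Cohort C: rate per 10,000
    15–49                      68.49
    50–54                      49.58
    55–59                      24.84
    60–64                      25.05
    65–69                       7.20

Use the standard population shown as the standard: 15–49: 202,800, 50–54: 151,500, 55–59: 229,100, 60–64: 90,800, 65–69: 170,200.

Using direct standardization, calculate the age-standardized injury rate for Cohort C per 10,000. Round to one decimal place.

Standard total = 844,400; weights = 0.2402, 0.1794, 0.2713, 0.1075, 0.2016.
Standardized rate: 0.2402×68.49 + 0.1794×49.58 + 0.2713×24.84 + 0.1075×25.05 + 0.2016×7.20 = 36.2292 per 10,000.

36.2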